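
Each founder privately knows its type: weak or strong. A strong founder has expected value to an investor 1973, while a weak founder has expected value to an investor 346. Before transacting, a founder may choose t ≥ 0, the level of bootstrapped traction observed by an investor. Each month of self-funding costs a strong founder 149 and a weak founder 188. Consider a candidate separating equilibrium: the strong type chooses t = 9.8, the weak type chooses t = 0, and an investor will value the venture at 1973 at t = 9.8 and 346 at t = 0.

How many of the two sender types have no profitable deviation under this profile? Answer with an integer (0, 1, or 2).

2

Strong type: signal → 1973 − 149 × 9.8 = 512.8; deviate to 0 → 346. IC holds (512.8 ≥ 346).
Weak type: stay at 0 → 346; mimic → 1973 − 188 × 9.8 = 130.6. IC holds (346 ≥ 130.6).
2 of 2 constraints hold, so this is a separating equilibrium.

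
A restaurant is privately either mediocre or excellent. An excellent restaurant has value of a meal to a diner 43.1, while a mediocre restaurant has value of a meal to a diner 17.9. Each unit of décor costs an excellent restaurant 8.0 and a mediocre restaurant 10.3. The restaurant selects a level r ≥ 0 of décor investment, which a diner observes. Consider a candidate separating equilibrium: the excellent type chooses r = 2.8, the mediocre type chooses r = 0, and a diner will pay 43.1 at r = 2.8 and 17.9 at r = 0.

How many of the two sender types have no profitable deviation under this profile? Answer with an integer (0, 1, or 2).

2

Excellent type: signal → 43.1 − 8.0 × 2.8 = 20.7; deviate to 0 → 17.9. IC holds (20.7 ≥ 17.9).
Mediocre type: stay at 0 → 17.9; mimic → 43.1 − 10.3 × 2.8 = 14.26. IC holds (17.9 ≥ 14.26).
2 of 2 constraints hold, so this is a separating equilibrium.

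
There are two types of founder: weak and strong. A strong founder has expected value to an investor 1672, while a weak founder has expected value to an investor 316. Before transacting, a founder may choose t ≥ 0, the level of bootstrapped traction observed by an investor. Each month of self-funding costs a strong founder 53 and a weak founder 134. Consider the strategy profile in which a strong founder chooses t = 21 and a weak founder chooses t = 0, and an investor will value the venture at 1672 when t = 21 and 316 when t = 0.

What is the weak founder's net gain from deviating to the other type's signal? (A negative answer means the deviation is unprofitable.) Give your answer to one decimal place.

Playing t = 0 the weak founder receives 316.
Deviating to t = 21 brings payment 1672 at cost 134 × 21 = 2814, netting -1142.
Gain from deviating: -1142 − 316 = -1458.0.
The gain is negative, so the weak type's incentive-compatibility constraint is satisfied.

-1458.0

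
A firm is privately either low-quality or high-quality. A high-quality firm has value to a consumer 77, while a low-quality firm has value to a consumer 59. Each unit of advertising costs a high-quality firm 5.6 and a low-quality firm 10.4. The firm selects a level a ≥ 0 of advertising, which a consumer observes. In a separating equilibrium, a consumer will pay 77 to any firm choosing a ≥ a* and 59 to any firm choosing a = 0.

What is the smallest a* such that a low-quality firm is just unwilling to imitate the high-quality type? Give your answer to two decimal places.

A low-quality firm choosing a = 0 receives 59.
Imitating at a* instead would pay 77 at cost 10.4·a*, netting 77 − 10.4·a*.
Indifference: 59 = 77 − 10.4·a*, so a* = (77 − 59) / 10.4 ≈ 1.73.
At a* the low-quality type's incentive constraint just binds; the high-quality type strictly prefers a* since its per-unit cost is lower.

1.73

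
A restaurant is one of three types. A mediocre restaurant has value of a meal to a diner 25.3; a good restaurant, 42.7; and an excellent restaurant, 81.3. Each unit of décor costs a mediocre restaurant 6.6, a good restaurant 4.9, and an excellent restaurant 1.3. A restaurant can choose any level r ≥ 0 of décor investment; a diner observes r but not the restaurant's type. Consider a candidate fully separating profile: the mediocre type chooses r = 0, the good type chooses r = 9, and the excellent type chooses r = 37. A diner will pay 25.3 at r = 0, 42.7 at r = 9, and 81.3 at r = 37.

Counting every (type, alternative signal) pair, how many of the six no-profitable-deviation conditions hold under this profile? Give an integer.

Excellent (own payoff 81.3 − 1.3×37 = 33.2): to r=0 gives 25.3 → no gain ✓; to r=9 gives 42.7 − 1.3×9 = 31 → no gain ✓.
Mediocre (own payoff 25.3): to r=9 gives 42.7 − 6.6×9 = -16.7 → no gain ✓; to r=37 gives 81.3 − 6.6×37 = -162.9 → no gain ✓.
Good (own payoff 42.7 − 4.9×9 = -1.4): to r=0 gives 25.3 → profitable ✗; to r=37 gives 81.3 − 4.9×37 = -100 → no gain ✓.
5 of the 6 constraints hold; not an equilibrium.

5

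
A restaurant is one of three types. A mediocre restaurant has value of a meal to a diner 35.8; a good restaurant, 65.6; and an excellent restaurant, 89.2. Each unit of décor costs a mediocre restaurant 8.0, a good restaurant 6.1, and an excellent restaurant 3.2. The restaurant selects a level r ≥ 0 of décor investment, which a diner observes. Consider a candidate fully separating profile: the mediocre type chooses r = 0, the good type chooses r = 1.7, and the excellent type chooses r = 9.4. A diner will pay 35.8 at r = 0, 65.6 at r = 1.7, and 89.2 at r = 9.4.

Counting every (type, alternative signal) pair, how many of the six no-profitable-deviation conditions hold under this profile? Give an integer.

4

Good (own payoff 65.6 − 6.1×1.7 = 55.23): to r=0 gives 35.8 → no gain ✓; to r=9.4 gives 89.2 − 6.1×9.4 = 31.86 → no gain ✓.
Excellent (own payoff 89.2 − 3.2×9.4 = 59.12): to r=0 gives 35.8 → no gain ✓; to r=1.7 gives 65.6 − 3.2×1.7 = 60.16 → profitable ✗.
Mediocre (own payoff 35.8): to r=1.7 gives 65.6 − 8.0×1.7 = 52 → profitable ✗; to r=9.4 gives 89.2 − 8.0×9.4 = 14 → no gain ✓.
4 of the 6 constraints hold; not an equilibrium.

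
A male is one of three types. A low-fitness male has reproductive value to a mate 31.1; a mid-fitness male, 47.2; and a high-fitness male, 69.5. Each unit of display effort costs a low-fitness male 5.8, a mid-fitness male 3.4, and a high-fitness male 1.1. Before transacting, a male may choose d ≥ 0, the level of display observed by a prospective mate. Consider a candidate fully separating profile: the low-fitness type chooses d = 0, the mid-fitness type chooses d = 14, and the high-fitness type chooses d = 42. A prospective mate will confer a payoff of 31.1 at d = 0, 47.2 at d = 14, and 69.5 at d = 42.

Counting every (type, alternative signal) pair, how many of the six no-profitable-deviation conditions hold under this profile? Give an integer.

3

Mid-fitness (own payoff 47.2 − 3.4×14 = -0.4): to d=0 gives 31.1 → profitable ✗; to d=42 gives 69.5 − 3.4×42 = -73.3 → no gain ✓.
Low-fitness (own payoff 31.1): to d=14 gives 47.2 − 5.8×14 = -34 → no gain ✓; to d=42 gives 69.5 − 5.8×42 = -174.1 → no gain ✓.
High-fitness (own payoff 69.5 − 1.1×42 = 23.3): to d=0 gives 31.1 → profitable ✗; to d=14 gives 47.2 − 1.1×14 = 31.8 → profitable ✗.
3 of the 6 constraints hold; not an equilibrium.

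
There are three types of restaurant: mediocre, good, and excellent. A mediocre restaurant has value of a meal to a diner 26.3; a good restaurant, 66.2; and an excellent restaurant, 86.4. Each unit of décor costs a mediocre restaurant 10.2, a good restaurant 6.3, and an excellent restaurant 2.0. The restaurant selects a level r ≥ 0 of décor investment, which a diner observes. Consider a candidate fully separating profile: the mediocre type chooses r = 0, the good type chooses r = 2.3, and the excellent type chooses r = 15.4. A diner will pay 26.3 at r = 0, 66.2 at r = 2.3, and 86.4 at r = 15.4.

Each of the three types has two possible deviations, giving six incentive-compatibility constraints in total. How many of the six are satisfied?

Good (own payoff 66.2 − 6.3×2.3 = 51.71): to r=0 gives 26.3 → no gain ✓; to r=15.4 gives 86.4 − 6.3×15.4 = -10.62 → no gain ✓.
Excellent (own payoff 86.4 − 2.0×15.4 = 55.6): to r=0 gives 26.3 → no gain ✓; to r=2.3 gives 66.2 − 2.0×2.3 = 61.6 → profitable ✗.
Mediocre (own payoff 26.3): to r=2.3 gives 66.2 − 10.2×2.3 = 42.74 → profitable ✗; to r=15.4 gives 86.4 − 10.2×15.4 = -70.68 → no gain ✓.
4 of the 6 constraints hold; not an equilibrium.

4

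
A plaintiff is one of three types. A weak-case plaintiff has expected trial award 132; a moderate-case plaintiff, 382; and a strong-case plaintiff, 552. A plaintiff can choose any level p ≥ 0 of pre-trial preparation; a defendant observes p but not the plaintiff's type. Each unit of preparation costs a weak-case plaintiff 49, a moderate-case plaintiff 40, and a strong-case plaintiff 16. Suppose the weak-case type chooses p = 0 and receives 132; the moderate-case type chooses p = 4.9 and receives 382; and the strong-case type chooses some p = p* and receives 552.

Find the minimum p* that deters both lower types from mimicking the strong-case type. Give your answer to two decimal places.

Moderate-case type (on-path payoff 382 − 40×4.9 = 186) won't mimic when 186 ≥ 552 − 40·p*, i.e. p* ≥ 9.15.
Weak-case type (on-path payoff 132) won't mimic when 132 ≥ 552 − 49·p*, i.e. p* ≥ 8.57.
Both must hold, so p* = max(8.57, 9.15) = 9.15. The moderate-case type's constraint binds.

9.15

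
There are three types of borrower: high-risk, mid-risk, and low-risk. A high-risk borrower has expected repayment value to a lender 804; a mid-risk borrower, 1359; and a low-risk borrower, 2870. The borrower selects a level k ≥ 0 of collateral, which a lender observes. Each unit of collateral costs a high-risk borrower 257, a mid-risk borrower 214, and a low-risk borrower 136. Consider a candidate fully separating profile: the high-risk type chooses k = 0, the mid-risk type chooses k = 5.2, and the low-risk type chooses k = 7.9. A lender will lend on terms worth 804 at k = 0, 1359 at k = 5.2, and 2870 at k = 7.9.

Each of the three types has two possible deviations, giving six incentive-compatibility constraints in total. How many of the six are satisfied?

3

High-risk (own payoff 804): to k=5.2 gives 1359 − 257×5.2 = 22.6 → no gain ✓; to k=7.9 gives 2870 − 257×7.9 = 839.7 → profitable ✗.
Low-risk (own payoff 2870 − 136×7.9 = 1795.6): to k=0 gives 804 → no gain ✓; to k=5.2 gives 1359 − 136×5.2 = 651.8 → no gain ✓.
Mid-risk (own payoff 1359 − 214×5.2 = 246.2): to k=0 gives 804 → profitable ✗; to k=7.9 gives 2870 − 214×7.9 = 1179.4 → profitable ✗.
3 of the 6 constraints hold; not an equilibrium.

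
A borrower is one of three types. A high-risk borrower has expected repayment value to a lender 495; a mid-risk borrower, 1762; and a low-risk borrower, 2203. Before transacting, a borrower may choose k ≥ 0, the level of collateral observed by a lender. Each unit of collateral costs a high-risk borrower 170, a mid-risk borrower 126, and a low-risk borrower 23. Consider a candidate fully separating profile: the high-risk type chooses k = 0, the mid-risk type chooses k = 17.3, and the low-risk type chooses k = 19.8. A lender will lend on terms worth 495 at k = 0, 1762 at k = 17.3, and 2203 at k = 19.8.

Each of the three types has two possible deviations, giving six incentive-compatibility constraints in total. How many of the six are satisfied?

High-risk (own payoff 495): to k=17.3 gives 1762 − 170×17.3 = -1179 → no gain ✓; to k=19.8 gives 2203 − 170×19.8 = -1163 → no gain ✓.
Mid-risk (own payoff 1762 − 126×17.3 = -417.8): to k=0 gives 495 → profitable ✗; to k=19.8 gives 2203 − 126×19.8 = -291.8 → profitable ✗.
Low-risk (own payoff 2203 − 23×19.8 = 1747.6): to k=0 gives 495 → no gain ✓; to k=17.3 gives 1762 − 23×17.3 = 1364.1 → no gain ✓.
4 of the 6 constraints hold; not an equilibrium.

4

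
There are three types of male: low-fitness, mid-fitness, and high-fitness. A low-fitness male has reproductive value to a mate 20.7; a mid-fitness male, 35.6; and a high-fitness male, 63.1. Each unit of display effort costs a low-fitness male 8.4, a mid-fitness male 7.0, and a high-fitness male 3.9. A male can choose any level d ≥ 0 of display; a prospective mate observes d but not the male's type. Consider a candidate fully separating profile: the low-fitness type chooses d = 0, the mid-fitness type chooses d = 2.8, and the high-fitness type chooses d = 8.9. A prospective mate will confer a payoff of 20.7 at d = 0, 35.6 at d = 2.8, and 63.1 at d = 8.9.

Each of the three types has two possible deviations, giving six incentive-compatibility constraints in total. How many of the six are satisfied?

Mid-fitness (own payoff 35.6 − 7.0×2.8 = 16): to d=0 gives 20.7 → profitable ✗; to d=8.9 gives 63.1 − 7.0×8.9 = 0.8 → no gain ✓.
High-fitness (own payoff 63.1 − 3.9×8.9 = 28.39): to d=0 gives 20.7 → no gain ✓; to d=2.8 gives 35.6 − 3.9×2.8 = 24.68 → no gain ✓.
Low-fitness (own payoff 20.7): to d=2.8 gives 35.6 − 8.4×2.8 = 12.08 → no gain ✓; to d=8.9 gives 63.1 − 8.4×8.9 = -11.66 → no gain ✓.
5 of the 6 constraints hold; not an equilibrium.

5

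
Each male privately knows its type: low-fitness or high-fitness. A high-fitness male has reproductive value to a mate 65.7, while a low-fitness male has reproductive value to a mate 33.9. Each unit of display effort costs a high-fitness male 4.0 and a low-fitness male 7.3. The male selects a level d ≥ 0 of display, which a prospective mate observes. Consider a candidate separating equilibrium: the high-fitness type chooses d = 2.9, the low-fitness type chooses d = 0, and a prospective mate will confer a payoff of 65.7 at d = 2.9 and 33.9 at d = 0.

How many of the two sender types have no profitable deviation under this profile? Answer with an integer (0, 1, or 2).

Low-fitness type: stay at 0 → 33.9; mimic → 65.7 − 7.3 × 2.9 = 44.53. IC fails (33.9 < 44.53).
High-fitness type: signal → 65.7 − 4.0 × 2.9 = 54.1; deviate to 0 → 33.9. IC holds (54.1 ≥ 33.9).
1 of 2 constraints hold, so this profile is not an equilibrium.

1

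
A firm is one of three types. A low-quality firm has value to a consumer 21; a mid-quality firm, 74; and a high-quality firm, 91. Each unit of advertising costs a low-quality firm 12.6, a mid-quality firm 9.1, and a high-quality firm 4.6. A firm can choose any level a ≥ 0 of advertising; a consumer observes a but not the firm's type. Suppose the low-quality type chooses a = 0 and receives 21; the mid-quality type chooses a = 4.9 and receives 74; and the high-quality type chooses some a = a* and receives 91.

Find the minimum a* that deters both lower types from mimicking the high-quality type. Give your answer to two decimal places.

6.77

Mid-quality type (on-path payoff 74 − 9.1×4.9 = 29.41) won't mimic when 29.41 ≥ 91 − 9.1·a*, i.e. a* ≥ 6.77.
Low-quality type (on-path payoff 21) won't mimic when 21 ≥ 91 − 12.6·a*, i.e. a* ≥ 5.56.
Both must hold, so a* = max(5.56, 6.77) = 6.77. The mid-quality type's constraint binds.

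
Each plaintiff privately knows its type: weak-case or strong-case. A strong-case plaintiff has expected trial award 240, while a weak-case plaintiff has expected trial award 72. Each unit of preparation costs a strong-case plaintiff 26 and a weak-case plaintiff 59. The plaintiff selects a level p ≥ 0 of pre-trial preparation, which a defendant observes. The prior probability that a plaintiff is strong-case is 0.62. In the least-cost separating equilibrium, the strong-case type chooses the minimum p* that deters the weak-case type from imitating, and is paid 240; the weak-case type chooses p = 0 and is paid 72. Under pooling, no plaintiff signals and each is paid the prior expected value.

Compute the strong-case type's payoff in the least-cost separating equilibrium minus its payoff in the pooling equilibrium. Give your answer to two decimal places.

-10.19

Least-cost separating signal: p* solves 72 = 240 − 59·p*, so p* = (240 − 72)/59 ≈ 2.8475.
Strong-case type's separating payoff: 240 − 26 × p* = 240 − 26 × (240 − 72)/59 = 240 − 4368/59 ≈ 165.9661.
Pooling payoff: 0.62 × 240 + 0.38 × 72 = 176.16.
Difference: 165.9661 − 176.16 = -10.1939, i.e. -10.19 to two decimal places.
The strong-case type would prefer the pooling outcome.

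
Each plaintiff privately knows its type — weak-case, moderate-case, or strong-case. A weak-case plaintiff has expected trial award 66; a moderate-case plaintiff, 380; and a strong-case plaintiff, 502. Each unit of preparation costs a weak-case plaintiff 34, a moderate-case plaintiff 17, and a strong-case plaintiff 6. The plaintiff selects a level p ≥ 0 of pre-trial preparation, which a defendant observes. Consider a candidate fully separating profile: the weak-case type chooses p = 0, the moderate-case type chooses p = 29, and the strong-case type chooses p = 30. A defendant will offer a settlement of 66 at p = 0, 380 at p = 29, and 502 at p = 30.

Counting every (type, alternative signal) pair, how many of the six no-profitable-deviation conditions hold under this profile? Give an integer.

Moderate-case (own payoff 380 − 17×29 = -113): to p=0 gives 66 → profitable ✗; to p=30 gives 502 − 17×30 = -8 → profitable ✗.
Weak-case (own payoff 66): to p=29 gives 380 − 34×29 = -606 → no gain ✓; to p=30 gives 502 − 34×30 = -518 → no gain ✓.
Strong-case (own payoff 502 − 6×30 = 322): to p=0 gives 66 → no gain ✓; to p=29 gives 380 − 6×29 = 206 → no gain ✓.
4 of the 6 constraints hold; not an equilibrium.

4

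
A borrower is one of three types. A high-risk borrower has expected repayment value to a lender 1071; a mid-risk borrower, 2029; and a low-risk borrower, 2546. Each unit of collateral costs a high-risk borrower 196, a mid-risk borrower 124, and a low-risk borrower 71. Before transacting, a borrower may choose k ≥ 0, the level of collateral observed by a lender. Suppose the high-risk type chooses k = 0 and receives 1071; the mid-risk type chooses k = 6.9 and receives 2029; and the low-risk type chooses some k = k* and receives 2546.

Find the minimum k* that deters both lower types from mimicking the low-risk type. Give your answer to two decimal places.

11.07

High-risk type (on-path payoff 1071) won't mimic when 1071 ≥ 2546 − 196·k*, i.e. k* ≥ 7.53.
Mid-risk type (on-path payoff 2029 − 124×6.9 = 1173.4) won't mimic when 1173.4 ≥ 2546 − 124·k*, i.e. k* ≥ 11.07.
Both must hold, so k* = max(7.53, 11.07) = 11.07. The mid-risk type's constraint binds.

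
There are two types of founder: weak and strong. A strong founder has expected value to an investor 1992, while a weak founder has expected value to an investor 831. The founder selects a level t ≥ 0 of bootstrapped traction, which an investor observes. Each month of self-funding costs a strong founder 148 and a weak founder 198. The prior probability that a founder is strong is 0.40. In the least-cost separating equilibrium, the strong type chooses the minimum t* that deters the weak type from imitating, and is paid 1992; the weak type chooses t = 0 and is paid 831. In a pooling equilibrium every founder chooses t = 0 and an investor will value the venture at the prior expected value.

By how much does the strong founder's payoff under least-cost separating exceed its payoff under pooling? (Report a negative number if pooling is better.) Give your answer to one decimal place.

Least-cost separating signal: t* solves 831 = 1992 − 198·t*, so t* = (1992 − 831)/198 ≈ 5.8636.
Strong type's separating payoff: 1992 − 148 × t* = 1992 − 148 × (1992 − 831)/198 = 1992 − 171828/198 ≈ 1124.182.
Pooling payoff: 0.40 × 1992 + 0.60 × 831 = 1295.4.
Difference: 1124.182 − 1295.4 = -171.218, i.e. -171.2 to one decimal place.
The strong type would prefer the pooling outcome.

-171.2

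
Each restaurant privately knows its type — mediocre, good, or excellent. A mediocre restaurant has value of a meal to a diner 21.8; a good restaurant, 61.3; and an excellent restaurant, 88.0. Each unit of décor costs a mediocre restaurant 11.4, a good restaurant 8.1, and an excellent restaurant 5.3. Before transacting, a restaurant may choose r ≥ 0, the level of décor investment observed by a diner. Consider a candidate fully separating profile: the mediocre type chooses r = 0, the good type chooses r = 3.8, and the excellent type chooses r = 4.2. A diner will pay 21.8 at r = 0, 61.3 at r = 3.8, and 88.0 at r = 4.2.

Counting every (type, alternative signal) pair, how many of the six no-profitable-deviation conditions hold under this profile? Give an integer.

4

Good (own payoff 61.3 − 8.1×3.8 = 30.52): to r=0 gives 21.8 → no gain ✓; to r=4.2 gives 88.0 − 8.1×4.2 = 53.98 → profitable ✗.
Mediocre (own payoff 21.8): to r=3.8 gives 61.3 − 11.4×3.8 = 17.98 → no gain ✓; to r=4.2 gives 88.0 − 11.4×4.2 = 40.12 → profitable ✗.
Excellent (own payoff 88.0 − 5.3×4.2 = 65.74): to r=0 gives 21.8 → no gain ✓; to r=3.8 gives 61.3 − 5.3×3.8 = 41.16 → no gain ✓.
4 of the 6 constraints hold; not an equilibrium.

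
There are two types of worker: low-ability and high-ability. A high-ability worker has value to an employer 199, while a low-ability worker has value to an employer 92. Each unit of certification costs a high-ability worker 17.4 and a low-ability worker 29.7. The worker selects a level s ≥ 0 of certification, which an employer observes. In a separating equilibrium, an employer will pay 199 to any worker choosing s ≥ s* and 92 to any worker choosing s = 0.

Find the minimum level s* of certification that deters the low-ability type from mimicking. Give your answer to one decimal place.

A low-ability worker choosing s = 0 receives 92.
Imitating at s* instead would pay 199 at cost 29.7·s*, netting 199 − 29.7·s*.
Indifference: 92 = 199 − 29.7·s*, so s* = (199 − 92) / 29.7 ≈ 3.6.
At s* the low-ability type's incentive constraint just binds; the high-ability type strictly prefers s* since its per-unit cost is lower.

3.6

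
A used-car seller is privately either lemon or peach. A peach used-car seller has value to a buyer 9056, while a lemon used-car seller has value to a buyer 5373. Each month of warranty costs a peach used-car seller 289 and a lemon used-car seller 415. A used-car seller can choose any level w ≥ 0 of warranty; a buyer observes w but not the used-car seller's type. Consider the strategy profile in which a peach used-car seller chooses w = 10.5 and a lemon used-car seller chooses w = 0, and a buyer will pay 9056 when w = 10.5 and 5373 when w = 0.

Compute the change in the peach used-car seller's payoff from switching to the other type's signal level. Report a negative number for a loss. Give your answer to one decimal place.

Playing w = 10.5 the peach used-car seller receives 9056 − 289 × 10.5 = 6021.5.
Deviating to w = 0 yields 5373 instead.
Gain from deviating: 5373 − 6021.5 = -648.5.
The gain is negative, so the peach type's incentive-compatibility constraint is satisfied.

-648.5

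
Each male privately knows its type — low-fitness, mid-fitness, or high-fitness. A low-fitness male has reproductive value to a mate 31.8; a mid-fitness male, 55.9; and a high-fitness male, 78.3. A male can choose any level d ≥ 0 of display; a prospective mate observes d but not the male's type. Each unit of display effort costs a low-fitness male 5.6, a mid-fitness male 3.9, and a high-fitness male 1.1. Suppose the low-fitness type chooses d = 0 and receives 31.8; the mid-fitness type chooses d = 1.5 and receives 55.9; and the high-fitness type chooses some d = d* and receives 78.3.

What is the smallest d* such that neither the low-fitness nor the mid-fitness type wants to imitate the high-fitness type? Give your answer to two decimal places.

8.30

Mid-fitness type (on-path payoff 55.9 − 3.9×1.5 = 50.05) won't mimic when 50.05 ≥ 78.3 − 3.9·d*, i.e. d* ≥ 7.24.
Low-fitness type (on-path payoff 31.8) won't mimic when 31.8 ≥ 78.3 − 5.6·d*, i.e. d* ≥ 8.30.
Both must hold, so d* = max(8.30, 7.24) = 8.30. The low-fitness type's constraint binds.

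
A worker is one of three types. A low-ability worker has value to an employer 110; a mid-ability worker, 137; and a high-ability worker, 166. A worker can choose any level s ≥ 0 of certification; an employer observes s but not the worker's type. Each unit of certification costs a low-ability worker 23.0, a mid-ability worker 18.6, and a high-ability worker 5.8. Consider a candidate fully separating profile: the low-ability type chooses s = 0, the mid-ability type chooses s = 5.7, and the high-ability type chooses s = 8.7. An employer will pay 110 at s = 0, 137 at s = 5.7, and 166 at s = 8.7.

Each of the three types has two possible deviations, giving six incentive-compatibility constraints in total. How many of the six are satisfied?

5

High-ability (own payoff 166 − 5.8×8.7 = 115.54): to s=0 gives 110 → no gain ✓; to s=5.7 gives 137 − 5.8×5.7 = 103.94 → no gain ✓.
Low-ability (own payoff 110): to s=5.7 gives 137 − 23.0×5.7 = 5.9 → no gain ✓; to s=8.7 gives 166 − 23.0×8.7 = -34.1 → no gain ✓.
Mid-ability (own payoff 137 − 18.6×5.7 = 30.98): to s=0 gives 110 → profitable ✗; to s=8.7 gives 166 − 18.6×8.7 = 4.18 → no gain ✓.
5 of the 6 constraints hold; not an equilibrium.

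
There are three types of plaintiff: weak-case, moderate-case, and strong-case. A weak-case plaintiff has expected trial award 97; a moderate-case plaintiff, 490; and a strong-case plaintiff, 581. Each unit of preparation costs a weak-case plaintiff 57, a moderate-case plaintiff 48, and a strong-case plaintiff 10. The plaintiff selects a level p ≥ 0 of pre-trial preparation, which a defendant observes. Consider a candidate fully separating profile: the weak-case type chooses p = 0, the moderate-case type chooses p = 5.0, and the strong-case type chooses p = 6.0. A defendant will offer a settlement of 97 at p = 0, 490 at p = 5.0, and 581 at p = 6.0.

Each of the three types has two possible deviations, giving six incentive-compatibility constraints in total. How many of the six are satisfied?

Weak-case (own payoff 97): to p=5.0 gives 490 − 57×5.0 = 205 → profitable ✗; to p=6.0 gives 581 − 57×6.0 = 239 → profitable ✗.
Moderate-case (own payoff 490 − 48×5.0 = 250): to p=0 gives 97 → no gain ✓; to p=6.0 gives 581 − 48×6.0 = 293 → profitable ✗.
Strong-case (own payoff 581 − 10×6.0 = 521): to p=0 gives 97 → no gain ✓; to p=5.0 gives 490 − 10×5.0 = 440 → no gain ✓.
3 of the 6 constraints hold; not an equilibrium.

3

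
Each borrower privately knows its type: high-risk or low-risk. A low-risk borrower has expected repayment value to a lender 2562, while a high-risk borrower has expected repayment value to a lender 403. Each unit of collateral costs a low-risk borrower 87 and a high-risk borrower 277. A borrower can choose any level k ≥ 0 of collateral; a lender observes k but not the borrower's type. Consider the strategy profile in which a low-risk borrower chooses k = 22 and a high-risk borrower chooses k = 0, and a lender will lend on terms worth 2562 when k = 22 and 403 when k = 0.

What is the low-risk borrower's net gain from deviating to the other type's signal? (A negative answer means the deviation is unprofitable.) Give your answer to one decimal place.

-245.0

Playing k = 22 the low-risk borrower receives 2562 − 87 × 22 = 648.
Deviating to k = 0 yields 403 instead.
Gain from deviating: 403 − 648 = -245.0.
The gain is negative, so the low-risk type's incentive-compatibility constraint is satisfied.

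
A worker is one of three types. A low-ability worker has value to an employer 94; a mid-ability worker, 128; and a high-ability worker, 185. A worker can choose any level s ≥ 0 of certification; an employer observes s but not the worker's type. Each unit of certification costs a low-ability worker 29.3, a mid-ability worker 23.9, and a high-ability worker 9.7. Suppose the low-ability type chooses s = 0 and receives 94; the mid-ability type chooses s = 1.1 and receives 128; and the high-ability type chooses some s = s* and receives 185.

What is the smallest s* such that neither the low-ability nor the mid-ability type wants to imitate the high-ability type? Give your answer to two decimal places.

Low-ability type (on-path payoff 94) won't mimic when 94 ≥ 185 − 29.3·s*, i.e. s* ≥ 3.11.
Mid-ability type (on-path payoff 128 − 23.9×1.1 = 101.71) won't mimic when 101.71 ≥ 185 − 23.9·s*, i.e. s* ≥ 3.48.
Both must hold, so s* = max(3.11, 3.48) = 3.48. The mid-ability type's constraint binds.

3.48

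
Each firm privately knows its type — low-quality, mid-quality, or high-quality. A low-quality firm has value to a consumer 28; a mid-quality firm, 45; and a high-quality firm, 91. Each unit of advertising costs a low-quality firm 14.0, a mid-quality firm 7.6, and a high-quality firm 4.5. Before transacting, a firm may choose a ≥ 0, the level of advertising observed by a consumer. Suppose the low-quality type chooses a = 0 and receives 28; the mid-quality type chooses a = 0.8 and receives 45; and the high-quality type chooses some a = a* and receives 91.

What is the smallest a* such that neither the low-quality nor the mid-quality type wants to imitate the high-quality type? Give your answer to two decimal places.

6.85

Low-quality type (on-path payoff 28) won't mimic when 28 ≥ 91 − 14.0·a*, i.e. a* ≥ 4.50.
Mid-quality type (on-path payoff 45 − 7.6×0.8 = 38.92) won't mimic when 38.92 ≥ 91 − 7.6·a*, i.e. a* ≥ 6.85.
Both must hold, so a* = max(4.50, 6.85) = 6.85. The mid-quality type's constraint binds.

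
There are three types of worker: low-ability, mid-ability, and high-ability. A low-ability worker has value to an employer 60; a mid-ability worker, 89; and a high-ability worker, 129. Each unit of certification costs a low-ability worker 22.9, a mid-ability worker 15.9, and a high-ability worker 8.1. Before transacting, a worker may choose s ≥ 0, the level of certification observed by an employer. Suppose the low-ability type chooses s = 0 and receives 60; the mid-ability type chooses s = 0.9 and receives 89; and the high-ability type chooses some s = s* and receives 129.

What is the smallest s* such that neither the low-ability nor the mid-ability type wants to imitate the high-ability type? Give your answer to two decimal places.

3.42

Mid-ability type (on-path payoff 89 − 15.9×0.9 = 74.69) won't mimic when 74.69 ≥ 129 − 15.9·s*, i.e. s* ≥ 3.42.
Low-ability type (on-path payoff 60) won't mimic when 60 ≥ 129 − 22.9·s*, i.e. s* ≥ 3.01.
Both must hold, so s* = max(3.01, 3.42) = 3.42. The mid-ability type's constraint binds.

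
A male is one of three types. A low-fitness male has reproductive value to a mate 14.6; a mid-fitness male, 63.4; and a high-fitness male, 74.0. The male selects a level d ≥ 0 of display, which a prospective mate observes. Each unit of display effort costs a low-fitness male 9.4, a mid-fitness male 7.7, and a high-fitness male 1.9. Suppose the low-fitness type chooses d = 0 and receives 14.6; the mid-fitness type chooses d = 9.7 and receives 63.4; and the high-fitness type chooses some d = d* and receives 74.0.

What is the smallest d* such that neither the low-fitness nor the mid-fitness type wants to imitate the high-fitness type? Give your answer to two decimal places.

11.08

Low-fitness type (on-path payoff 14.6) won't mimic when 14.6 ≥ 74.0 − 9.4·d*, i.e. d* ≥ 6.32.
Mid-fitness type (on-path payoff 63.4 − 7.7×9.7 = -11.29) won't mimic when -11.29 ≥ 74.0 − 7.7·d*, i.e. d* ≥ 11.08.
Both must hold, so d* = max(6.32, 11.08) = 11.08. The mid-fitness type's constraint binds.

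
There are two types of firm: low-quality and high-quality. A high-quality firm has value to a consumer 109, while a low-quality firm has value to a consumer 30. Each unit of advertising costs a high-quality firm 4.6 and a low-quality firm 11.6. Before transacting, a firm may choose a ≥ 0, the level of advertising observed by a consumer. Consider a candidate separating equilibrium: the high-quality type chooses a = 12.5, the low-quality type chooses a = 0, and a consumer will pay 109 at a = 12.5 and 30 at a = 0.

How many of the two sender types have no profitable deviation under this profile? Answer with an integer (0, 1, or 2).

2

High-quality type: signal → 109 − 4.6 × 12.5 = 51.5; deviate to 0 → 30. IC holds (51.5 ≥ 30).
Low-quality type: stay at 0 → 30; mimic → 109 − 11.6 × 12.5 = -36. IC holds (30 ≥ -36).
2 of 2 constraints hold, so this is a separating equilibrium.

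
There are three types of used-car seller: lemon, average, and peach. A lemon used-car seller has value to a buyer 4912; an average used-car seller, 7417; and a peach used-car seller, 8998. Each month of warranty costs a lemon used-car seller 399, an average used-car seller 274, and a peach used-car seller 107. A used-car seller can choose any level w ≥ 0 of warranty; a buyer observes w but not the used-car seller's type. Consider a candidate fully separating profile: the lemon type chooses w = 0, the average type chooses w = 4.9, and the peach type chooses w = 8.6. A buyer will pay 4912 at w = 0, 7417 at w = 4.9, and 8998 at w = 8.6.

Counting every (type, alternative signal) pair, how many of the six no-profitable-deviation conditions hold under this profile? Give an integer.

Average (own payoff 7417 − 274×4.9 = 6074.4): to w=0 gives 4912 → no gain ✓; to w=8.6 gives 8998 − 274×8.6 = 6641.6 → profitable ✗.
Peach (own payoff 8998 − 107×8.6 = 8077.8): to w=0 gives 4912 → no gain ✓; to w=4.9 gives 7417 − 107×4.9 = 6892.7 → no gain ✓.
Lemon (own payoff 4912): to w=4.9 gives 7417 − 399×4.9 = 5461.9 → profitable ✗; to w=8.6 gives 8998 − 399×8.6 = 5566.6 → profitable ✗.
3 of the 6 constraints hold; not an equilibrium.

3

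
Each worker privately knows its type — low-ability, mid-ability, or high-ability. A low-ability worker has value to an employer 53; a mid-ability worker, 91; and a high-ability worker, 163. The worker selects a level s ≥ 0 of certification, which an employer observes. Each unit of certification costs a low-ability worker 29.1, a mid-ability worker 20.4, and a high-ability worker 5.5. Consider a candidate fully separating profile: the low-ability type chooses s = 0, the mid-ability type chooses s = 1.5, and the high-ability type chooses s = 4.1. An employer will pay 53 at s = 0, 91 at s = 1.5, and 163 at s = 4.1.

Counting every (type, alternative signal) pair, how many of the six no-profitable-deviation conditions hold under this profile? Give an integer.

Low-ability (own payoff 53): to s=1.5 gives 91 − 29.1×1.5 = 47.35 → no gain ✓; to s=4.1 gives 163 − 29.1×4.1 = 43.69 → no gain ✓.
High-ability (own payoff 163 − 5.5×4.1 = 140.45): to s=0 gives 53 → no gain ✓; to s=1.5 gives 91 − 5.5×1.5 = 82.75 → no gain ✓.
Mid-ability (own payoff 91 − 20.4×1.5 = 60.4): to s=0 gives 53 → no gain ✓; to s=4.1 gives 163 − 20.4×4.1 = 79.36 → profitable ✗.
5 of the 6 constraints hold; not an equilibrium.

5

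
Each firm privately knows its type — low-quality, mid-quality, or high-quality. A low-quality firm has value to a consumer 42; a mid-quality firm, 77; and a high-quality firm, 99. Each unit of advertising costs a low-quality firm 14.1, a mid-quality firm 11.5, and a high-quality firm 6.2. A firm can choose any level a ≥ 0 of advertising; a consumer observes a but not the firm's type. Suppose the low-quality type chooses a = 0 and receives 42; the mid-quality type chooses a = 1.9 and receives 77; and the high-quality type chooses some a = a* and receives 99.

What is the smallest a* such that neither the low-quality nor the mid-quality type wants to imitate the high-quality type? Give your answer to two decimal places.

Low-quality type (on-path payoff 42) won't mimic when 42 ≥ 99 − 14.1·a*, i.e. a* ≥ 4.04.
Mid-quality type (on-path payoff 77 − 11.5×1.9 = 55.15) won't mimic when 55.15 ≥ 99 − 11.5·a*, i.e. a* ≥ 3.81.
Both must hold, so a* = max(4.04, 3.81) = 4.04. The low-quality type's constraint binds.

4.04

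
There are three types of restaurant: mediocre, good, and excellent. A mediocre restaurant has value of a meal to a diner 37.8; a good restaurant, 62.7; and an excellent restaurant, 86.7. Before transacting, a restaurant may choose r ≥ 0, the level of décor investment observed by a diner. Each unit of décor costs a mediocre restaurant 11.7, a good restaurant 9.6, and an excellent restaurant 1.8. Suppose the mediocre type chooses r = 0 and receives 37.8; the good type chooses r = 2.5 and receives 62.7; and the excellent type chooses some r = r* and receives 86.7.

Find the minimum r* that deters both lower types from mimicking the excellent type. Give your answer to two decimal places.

5.00

Good type (on-path payoff 62.7 − 9.6×2.5 = 38.7) won't mimic when 38.7 ≥ 86.7 − 9.6·r*, i.e. r* ≥ 5.00.
Mediocre type (on-path payoff 37.8) won't mimic when 37.8 ≥ 86.7 − 11.7·r*, i.e. r* ≥ 4.18.
Both must hold, so r* = max(4.18, 5.00) = 5.00. The good type's constraint binds.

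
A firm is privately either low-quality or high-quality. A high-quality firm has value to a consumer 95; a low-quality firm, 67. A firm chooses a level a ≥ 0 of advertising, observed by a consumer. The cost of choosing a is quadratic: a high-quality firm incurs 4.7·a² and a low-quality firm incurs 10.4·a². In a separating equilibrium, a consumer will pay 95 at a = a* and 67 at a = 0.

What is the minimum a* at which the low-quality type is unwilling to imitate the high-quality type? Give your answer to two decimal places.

1.64

The low-quality type at a = 0 receives 67; imitating at a* yields 95 − 10.4·a*².
Indifference: 67 = 95 − 10.4·a*², so a*² = (95 − 67) / 10.4 ≈ 2.6923.
a* = √2.6923 ≈ 1.64.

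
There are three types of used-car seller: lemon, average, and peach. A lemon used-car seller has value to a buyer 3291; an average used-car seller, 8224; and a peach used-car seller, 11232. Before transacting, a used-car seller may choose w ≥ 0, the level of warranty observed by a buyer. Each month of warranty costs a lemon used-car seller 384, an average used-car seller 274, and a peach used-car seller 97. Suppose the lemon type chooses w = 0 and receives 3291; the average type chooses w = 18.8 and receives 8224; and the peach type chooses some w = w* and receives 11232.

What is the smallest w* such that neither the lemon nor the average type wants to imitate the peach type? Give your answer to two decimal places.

29.78

Lemon type (on-path payoff 3291) won't mimic when 3291 ≥ 11232 − 384·w*, i.e. w* ≥ 20.68.
Average type (on-path payoff 8224 − 274×18.8 = 3072.8) won't mimic when 3072.8 ≥ 11232 − 274·w*, i.e. w* ≥ 29.78.
Both must hold, so w* = max(20.68, 29.78) = 29.78. The average type's constraint binds.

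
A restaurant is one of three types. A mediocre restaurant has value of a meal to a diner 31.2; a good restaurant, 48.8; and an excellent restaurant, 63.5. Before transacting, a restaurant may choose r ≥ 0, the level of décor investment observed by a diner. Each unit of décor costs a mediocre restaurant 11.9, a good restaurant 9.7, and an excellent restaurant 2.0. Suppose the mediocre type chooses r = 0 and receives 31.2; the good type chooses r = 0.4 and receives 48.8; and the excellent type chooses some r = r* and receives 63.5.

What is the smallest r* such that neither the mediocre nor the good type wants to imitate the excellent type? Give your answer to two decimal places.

2.71

Good type (on-path payoff 48.8 − 9.7×0.4 = 44.92) won't mimic when 44.92 ≥ 63.5 − 9.7·r*, i.e. r* ≥ 1.92.
Mediocre type (on-path payoff 31.2) won't mimic when 31.2 ≥ 63.5 − 11.9·r*, i.e. r* ≥ 2.71.
Both must hold, so r* = max(2.71, 1.92) = 2.71. The mediocre type's constraint binds.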